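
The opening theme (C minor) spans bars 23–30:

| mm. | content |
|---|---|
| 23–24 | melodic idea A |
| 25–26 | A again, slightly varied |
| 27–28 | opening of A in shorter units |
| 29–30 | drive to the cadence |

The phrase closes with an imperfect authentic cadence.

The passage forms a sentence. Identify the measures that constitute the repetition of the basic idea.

The presentation of a sentence is the basic idea (measures 23–24) plus its repetition (mm. 25–26); the repetition of the basic idea is therefore measures 25–26.

measures 25–26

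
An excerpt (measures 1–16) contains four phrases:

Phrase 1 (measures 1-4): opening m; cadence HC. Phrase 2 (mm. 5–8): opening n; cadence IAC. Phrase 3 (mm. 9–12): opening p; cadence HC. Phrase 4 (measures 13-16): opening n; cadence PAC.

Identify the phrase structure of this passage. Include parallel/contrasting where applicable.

contrasting double period

Four phrases in two halves: the first half (mm. 1–8) ends with an imperfect authentic cadence, the second (mm. 9–16) with a perfect authentic cadence — a large antecedent–consequent pair, i.e. a double period.
Phrase 3 begins with different material from phrase 1, making it contrasting.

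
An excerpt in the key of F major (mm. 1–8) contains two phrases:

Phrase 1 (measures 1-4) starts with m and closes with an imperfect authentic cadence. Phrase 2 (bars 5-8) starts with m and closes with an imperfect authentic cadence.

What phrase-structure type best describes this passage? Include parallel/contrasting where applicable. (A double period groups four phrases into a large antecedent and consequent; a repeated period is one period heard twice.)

Both phrases have the same opening (m) and the same cadence (imperfect authentic cadence): the second is a restatement, not a consequent, so this is a repeated phrase rather than a period.

repeated phrase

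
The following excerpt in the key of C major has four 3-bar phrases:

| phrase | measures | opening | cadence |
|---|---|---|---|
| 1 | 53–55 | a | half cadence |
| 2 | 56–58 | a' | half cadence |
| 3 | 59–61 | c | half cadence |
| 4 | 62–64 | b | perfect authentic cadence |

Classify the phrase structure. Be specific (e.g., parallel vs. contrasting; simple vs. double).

contrasting double period

Four phrases in two halves: the first half (measures 53–58) ends with a half cadence, the second (mm. 59-64) with a perfect authentic cadence — a large antecedent–consequent pair, i.e. a double period.
Phrase 3 begins with different material from phrase 1, making it contrasting.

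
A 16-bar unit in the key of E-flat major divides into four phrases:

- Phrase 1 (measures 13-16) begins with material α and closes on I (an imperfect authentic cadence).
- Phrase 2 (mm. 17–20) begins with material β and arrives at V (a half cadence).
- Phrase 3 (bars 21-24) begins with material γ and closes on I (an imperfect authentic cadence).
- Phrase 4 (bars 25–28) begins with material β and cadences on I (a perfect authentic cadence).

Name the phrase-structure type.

contrasting double period

Four phrases in two halves: the first half (mm. 13-20) ends with a half cadence, the second (mm. 21–28) with a perfect authentic cadence — a large antecedent–consequent pair, i.e. a double period.
Phrase 3 begins with different material from phrase 1, making it contrasting.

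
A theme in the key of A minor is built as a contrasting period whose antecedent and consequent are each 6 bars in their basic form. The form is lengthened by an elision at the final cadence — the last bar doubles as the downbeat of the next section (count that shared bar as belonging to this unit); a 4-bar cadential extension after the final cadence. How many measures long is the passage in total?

Basic contrasting period: 6 + 6 = 12 bars.
12 (basic form) + 4 (cadential extension) = 16.
The elision shares a bar with the next section but does not change this unit's count.

16 measures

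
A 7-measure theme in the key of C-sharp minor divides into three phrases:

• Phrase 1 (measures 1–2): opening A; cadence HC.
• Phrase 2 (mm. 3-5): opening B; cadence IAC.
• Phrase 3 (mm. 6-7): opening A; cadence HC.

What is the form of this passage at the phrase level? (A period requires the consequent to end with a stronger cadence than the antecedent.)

phrase group

The final phrase closes with a half cadence, which is not stronger than the preceding imperfect authentic cadence; the 3 phrases lack an overall antecedent–consequent design and so form a phrase group.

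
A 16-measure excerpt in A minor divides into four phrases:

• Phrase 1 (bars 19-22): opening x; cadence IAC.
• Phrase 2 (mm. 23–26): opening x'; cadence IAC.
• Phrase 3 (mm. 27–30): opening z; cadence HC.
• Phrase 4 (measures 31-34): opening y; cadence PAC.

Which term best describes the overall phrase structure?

Four phrases in two halves: the first half (bars 19–26) ends with an imperfect authentic cadence, the second (bars 27–34) with a perfect authentic cadence — a large antecedent–consequent pair, i.e. a double period.
Phrase 3 begins with different material from phrase 1, making it contrasting.

contrasting double period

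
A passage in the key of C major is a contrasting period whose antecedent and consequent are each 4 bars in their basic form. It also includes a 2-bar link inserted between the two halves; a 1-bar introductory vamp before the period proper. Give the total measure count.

11 measures

Basic contrasting period: 4 + 4 = 8 bars.
8 (basic form) + 2 (link) + 1 (introduction) = 11.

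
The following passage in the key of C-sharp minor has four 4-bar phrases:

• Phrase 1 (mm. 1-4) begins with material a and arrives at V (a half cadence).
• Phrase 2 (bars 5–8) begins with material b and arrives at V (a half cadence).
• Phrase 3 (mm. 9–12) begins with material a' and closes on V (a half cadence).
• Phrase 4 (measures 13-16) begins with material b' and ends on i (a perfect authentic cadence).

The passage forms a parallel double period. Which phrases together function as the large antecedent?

In a double period the first pair of phrases (ending half cadence) is the large antecedent and the second pair (ending perfect authentic cadence) is the large consequent; the antecedent is phrases 1 and 2.

phrases 1 and 2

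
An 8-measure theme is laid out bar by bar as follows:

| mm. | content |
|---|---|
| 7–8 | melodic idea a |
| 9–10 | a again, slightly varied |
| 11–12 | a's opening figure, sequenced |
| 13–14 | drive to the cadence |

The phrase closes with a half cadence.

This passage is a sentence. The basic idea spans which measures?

The presentation of a sentence is the basic idea (bars 7–8) plus its repetition (bars 9–10); the basic idea is therefore mm. 7–8.

measures 7–8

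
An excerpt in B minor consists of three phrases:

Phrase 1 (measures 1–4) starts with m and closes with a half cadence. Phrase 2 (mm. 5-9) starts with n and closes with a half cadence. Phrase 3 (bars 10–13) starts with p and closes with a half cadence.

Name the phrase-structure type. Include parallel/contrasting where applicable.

The final phrase closes with a half cadence, which is not stronger than the preceding half cadence; the 3 phrases lack an overall antecedent–consequent design and so form a phrase group.

phrase group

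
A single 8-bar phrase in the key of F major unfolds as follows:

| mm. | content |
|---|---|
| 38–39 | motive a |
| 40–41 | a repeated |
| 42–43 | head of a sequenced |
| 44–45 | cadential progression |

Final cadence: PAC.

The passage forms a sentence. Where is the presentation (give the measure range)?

measures 38–41

The presentation of a sentence is the basic idea (bars 38–39) plus its repetition (mm. 40–41); the presentation is therefore bars 38–41.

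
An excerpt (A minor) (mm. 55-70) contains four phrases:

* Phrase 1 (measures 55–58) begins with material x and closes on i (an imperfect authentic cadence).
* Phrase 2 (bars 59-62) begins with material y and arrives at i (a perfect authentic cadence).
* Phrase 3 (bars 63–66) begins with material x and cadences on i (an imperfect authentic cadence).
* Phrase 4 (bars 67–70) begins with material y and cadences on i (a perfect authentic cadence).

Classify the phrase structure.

repeated period

The cadence pattern IAC–PAC–IAC–PAC is weak–strong twice, and phrases 3–4 restate phrases 1–2: a period heard twice, not a double period (which would end weakly at phrase 2).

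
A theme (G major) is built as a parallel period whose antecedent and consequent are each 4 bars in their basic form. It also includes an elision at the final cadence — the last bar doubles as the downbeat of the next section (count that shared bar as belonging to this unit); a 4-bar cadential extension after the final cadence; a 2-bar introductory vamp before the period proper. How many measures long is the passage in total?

14 measures

Basic parallel period: 4 + 4 = 8 bars.
8 (basic form) + 4 (cadential extension) + 2 (introduction) = 14.
The elision shares a bar with the next section but does not change this unit's count.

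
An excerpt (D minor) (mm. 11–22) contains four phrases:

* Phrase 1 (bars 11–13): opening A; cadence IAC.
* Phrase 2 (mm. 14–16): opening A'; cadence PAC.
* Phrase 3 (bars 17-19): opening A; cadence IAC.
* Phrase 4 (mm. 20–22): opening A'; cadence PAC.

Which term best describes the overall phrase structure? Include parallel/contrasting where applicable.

The cadence pattern IAC–PAC–IAC–PAC is weak–strong twice, and phrases 3–4 restate phrases 1–2: a period heard twice, not a double period (which would end weakly at phrase 2).

repeated period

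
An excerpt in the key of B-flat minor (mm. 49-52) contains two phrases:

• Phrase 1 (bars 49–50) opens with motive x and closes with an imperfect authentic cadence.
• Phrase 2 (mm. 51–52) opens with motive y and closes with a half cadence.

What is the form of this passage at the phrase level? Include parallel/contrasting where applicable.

The second phrase closes with a half cadence, which is not stronger than the first phrase's imperfect authentic cadence; without a weak→strong cadential pair there is no antecedent–consequent relationship, so this is a phrase group rather than a period.

phrase group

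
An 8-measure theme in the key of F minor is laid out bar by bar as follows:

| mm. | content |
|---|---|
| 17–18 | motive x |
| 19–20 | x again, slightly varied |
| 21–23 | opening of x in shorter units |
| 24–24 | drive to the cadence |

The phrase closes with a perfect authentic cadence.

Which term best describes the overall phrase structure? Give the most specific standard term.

sentence

Basic idea (mm. 17-18) + its repetition (bars 19-20) form the presentation; fragmentation and cadence (mm. 21-24) form the continuation — the 8-bar whole is a sentence.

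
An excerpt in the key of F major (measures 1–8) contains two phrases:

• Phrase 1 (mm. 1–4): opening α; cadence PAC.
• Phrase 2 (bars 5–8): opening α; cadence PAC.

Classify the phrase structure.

Both phrases have the same opening (α) and the same cadence (perfect authentic cadence): the second is a restatement, not a consequent, so this is a repeated phrase rather than a period.

repeated phrase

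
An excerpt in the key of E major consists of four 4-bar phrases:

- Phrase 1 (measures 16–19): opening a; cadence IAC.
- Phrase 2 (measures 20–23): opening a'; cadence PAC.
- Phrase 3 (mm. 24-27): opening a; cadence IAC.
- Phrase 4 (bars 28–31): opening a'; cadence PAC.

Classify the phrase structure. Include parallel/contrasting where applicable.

The cadence pattern IAC–PAC–IAC–PAC is weak–strong twice, and phrases 3–4 restate phrases 1–2: a period heard twice, not a double period (which would end weakly at phrase 2).

repeated period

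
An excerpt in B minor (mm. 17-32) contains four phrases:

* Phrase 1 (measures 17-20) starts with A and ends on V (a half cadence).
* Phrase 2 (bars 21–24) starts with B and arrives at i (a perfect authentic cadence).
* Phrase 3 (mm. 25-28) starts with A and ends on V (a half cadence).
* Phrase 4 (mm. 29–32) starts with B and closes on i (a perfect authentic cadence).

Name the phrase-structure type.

The cadence pattern HC–PAC–HC–PAC is weak–strong twice, and phrases 3–4 restate phrases 1–2: a period heard twice, not a double period (which would end weakly at phrase 2).

repeated period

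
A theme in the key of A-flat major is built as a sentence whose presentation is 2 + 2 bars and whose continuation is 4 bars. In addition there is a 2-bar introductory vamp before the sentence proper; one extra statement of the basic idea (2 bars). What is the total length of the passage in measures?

12 measures

Basic sentence: 2 + 2 + 4 = 8 bars.
8 (basic form) + 2 (introduction) + 2 (extra statement) = 12.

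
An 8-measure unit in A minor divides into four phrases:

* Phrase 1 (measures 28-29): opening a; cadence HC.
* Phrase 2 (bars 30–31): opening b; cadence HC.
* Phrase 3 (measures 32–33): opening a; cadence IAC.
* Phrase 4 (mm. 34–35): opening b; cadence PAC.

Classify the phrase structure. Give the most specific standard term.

parallel double period

Four phrases in two halves: the first half (mm. 28–31) ends with a half cadence, the second (bars 32-35) with a perfect authentic cadence — a large antecedent–consequent pair, i.e. a double period.
Phrase 3 begins with the same material as phrase 1, making it parallel.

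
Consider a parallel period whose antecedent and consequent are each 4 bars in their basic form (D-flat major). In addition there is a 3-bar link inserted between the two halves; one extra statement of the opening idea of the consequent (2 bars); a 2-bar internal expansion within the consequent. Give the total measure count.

Basic parallel period: 4 + 4 = 8 bars.
8 (basic form) + 3 (link) + 2 (extra statement) + 2 (internal expansion) = 15.

15 measures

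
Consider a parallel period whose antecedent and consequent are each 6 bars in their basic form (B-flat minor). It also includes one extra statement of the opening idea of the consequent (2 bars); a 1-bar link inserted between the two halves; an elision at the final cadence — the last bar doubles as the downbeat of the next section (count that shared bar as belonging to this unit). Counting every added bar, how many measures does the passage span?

Basic parallel period: 6 + 6 = 12 bars.
12 (basic form) + 2 (extra statement) + 1 (link) = 15.
The elision shares a bar with the next section but does not change this unit's count.

15 measures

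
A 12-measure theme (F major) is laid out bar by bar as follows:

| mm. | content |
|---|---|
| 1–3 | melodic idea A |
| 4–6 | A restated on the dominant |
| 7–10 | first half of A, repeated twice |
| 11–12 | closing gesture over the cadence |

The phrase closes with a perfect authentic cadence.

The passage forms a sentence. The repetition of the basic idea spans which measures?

The presentation of a sentence is the basic idea (mm. 1–3) plus its repetition (mm. 4–6); the repetition of the basic idea is therefore bars 4-6.

measures 4–6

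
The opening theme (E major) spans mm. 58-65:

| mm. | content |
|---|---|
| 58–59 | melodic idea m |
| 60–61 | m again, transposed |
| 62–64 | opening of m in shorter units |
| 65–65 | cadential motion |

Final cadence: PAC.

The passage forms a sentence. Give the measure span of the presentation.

measures 58–61

The presentation of a sentence is the basic idea (mm. 58-59) plus its repetition (bars 60–61); the presentation is therefore mm. 58–61.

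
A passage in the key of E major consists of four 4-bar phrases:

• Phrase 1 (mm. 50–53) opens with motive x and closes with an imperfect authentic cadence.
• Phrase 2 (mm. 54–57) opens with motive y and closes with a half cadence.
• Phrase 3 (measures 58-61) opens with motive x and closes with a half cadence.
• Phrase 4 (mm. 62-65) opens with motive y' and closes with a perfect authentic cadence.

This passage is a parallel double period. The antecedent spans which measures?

In a double period the four phrases pair into a large antecedent (phrases 1–2, ending half cadence) and a large consequent (phrases 3–4, ending perfect authentic cadence). The antecedent spans bars 50–57.

measures 50–57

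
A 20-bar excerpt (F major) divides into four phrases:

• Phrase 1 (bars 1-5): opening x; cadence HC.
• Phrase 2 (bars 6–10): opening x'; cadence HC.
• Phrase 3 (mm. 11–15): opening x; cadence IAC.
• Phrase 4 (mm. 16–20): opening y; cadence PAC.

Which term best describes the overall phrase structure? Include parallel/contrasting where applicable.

Four phrases in two halves: the first half (mm. 1-10) ends with a half cadence, the second (mm. 11–20) with a perfect authentic cadence — a large antecedent–consequent pair, i.e. a double period.
Phrase 3 begins with the same material as phrase 1, making it parallel.

parallel double period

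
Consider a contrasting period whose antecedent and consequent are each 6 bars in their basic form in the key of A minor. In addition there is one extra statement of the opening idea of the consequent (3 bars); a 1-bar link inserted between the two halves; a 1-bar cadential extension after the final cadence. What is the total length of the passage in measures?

Basic contrasting period: 6 + 6 = 12 bars.
12 (basic form) + 3 (extra statement) + 1 (link) + 1 (cadential extension) = 17.

17 measures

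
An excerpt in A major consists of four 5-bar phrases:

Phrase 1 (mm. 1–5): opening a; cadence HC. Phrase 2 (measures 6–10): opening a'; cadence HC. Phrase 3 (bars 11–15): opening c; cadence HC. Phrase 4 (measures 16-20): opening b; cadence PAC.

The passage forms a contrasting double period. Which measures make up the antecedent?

In a double period the first pair of phrases (ending half cadence) is the large antecedent and the second pair (ending perfect authentic cadence) is the large consequent; the antecedent is measures 1–10.

measures 1–10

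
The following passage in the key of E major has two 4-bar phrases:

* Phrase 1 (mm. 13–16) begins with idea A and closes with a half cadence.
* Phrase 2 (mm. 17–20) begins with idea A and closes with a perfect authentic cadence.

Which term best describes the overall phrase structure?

parallel period

Phrase 1 ends with a half cadence (weaker) and phrase 2 with a perfect authentic cadence (stronger): antecedent + consequent = a period.
The two phrases open with the same material (A / A), so the period is parallel.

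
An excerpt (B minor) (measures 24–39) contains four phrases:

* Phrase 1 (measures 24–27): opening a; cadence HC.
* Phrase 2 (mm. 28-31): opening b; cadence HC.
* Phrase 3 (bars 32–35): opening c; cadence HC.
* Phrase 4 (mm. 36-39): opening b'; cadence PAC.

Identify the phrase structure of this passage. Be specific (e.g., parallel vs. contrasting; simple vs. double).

Four phrases in two halves: the first half (mm. 24–31) ends with a half cadence, the second (mm. 32–39) with a perfect authentic cadence — a large antecedent–consequent pair, i.e. a double period.
Phrase 3 begins with different material from phrase 1, making it contrasting.

contrasting double period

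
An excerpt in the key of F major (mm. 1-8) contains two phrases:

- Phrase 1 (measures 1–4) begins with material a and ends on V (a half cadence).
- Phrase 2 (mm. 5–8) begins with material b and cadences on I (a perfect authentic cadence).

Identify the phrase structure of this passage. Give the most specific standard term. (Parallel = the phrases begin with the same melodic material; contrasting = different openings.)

contrasting period

Phrase 1 ends with a half cadence (weaker) and phrase 2 with a perfect authentic cadence (stronger): antecedent + consequent = a period.
The two phrases open with different material (a / b), so the period is contrasting.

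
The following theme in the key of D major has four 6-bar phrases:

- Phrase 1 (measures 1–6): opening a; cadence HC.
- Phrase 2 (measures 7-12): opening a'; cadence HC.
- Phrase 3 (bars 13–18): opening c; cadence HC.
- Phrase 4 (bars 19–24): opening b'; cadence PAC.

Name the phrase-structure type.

Four phrases in two halves: the first half (mm. 1-12) ends with a half cadence, the second (mm. 13–24) with a perfect authentic cadence — a large antecedent–consequent pair, i.e. a double period.
Phrase 3 begins with different material from phrase 1, making it contrasting.

contrasting double period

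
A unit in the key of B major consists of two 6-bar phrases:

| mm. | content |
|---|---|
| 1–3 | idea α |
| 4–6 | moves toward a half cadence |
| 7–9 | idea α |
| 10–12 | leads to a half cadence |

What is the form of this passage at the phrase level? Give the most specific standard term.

Both phrases have the same opening (α) and the same cadence (half cadence): the second is a restatement, not a consequent, so this is a repeated phrase rather than a period.

repeated phrase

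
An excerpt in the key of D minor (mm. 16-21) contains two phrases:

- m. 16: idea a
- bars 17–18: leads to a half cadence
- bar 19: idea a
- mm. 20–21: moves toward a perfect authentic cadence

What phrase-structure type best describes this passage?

Phrase 1 ends with a half cadence (weaker) and phrase 2 with a perfect authentic cadence (stronger): antecedent + consequent = a period.
The two phrases open with the same material (a / a), so the period is parallel.

parallel period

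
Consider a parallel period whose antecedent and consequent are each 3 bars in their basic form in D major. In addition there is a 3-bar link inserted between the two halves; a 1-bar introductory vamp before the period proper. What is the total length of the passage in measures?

10 measures

Basic parallel period: 3 + 3 = 6 bars.
6 (basic form) + 3 (link) + 1 (introduction) = 10.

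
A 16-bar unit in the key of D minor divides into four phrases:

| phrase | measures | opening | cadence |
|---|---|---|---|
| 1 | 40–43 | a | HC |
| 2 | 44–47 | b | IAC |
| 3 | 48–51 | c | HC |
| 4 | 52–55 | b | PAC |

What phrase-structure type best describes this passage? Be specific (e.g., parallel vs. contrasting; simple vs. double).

Four phrases in two halves: the first half (mm. 40-47) ends with an imperfect authentic cadence, the second (bars 48–55) with a perfect authentic cadence — a large antecedent–consequent pair, i.e. a double period.
Phrase 3 begins with different material from phrase 1, making it contrasting.

contrasting double period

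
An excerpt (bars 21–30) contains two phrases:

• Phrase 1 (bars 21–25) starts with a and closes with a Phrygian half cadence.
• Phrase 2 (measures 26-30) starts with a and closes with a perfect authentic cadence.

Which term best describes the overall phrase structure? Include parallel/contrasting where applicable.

Phrase 1 ends with a Phrygian half cadence (weaker) and phrase 2 with a perfect authentic cadence (stronger): antecedent + consequent = a period.
The two phrases open with the same material (a / a), so the period is parallel.

parallel period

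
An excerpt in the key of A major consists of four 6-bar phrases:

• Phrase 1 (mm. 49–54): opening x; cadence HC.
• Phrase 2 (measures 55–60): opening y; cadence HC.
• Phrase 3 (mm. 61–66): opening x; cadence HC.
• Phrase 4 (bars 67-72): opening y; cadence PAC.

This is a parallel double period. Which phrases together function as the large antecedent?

phrases 1 and 2

In a double period the first pair of phrases (ending half cadence) is the large antecedent and the second pair (ending perfect authentic cadence) is the large consequent; the antecedent is phrases 1 and 2.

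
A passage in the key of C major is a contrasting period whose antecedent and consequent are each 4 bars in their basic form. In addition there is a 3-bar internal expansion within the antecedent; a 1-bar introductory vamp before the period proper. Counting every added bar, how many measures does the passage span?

12 measures

Basic contrasting period: 4 + 4 = 8 bars.
8 (basic form) + 3 (internal expansion) + 1 (introduction) = 12.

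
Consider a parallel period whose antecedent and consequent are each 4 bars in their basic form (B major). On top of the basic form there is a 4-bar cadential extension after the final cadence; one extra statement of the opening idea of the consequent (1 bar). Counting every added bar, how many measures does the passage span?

13 measures

Basic parallel period: 4 + 4 = 8 bars.
8 (basic form) + 4 (cadential extension) + 1 (extra statement) = 13.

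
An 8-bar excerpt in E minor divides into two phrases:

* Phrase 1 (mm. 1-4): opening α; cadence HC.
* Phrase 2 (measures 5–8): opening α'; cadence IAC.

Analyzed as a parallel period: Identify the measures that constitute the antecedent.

The antecedent is the phrase ending with the weaker cadence (half cadence, phrase 1) and the consequent the one ending more conclusively (imperfect authentic cadence, phrase 2); the antecedent is measures 1–4.

measures 1–4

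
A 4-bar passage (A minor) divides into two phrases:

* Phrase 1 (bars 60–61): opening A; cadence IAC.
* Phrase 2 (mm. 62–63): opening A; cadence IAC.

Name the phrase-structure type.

repeated phrase

Both phrases have the same opening (A) and the same cadence (imperfect authentic cadence): the second is a restatement, not a consequent, so this is a repeated phrase rather than a period.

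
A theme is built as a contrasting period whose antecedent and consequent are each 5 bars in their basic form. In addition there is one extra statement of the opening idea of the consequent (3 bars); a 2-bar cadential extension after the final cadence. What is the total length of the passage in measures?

15 measures

Basic contrasting period: 5 + 5 = 10 bars.
10 (basic form) + 3 (extra statement) + 2 (cadential extension) = 15.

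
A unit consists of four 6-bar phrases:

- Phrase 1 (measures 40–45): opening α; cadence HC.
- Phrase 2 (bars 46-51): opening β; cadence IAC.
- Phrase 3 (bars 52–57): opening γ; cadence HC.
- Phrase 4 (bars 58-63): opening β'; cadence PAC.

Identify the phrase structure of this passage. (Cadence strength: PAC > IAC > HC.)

contrasting double period

Four phrases in two halves: the first half (bars 40–51) ends with an imperfect authentic cadence, the second (measures 52–63) with a perfect authentic cadence — a large antecedent–consequent pair, i.e. a double period.
Phrase 3 begins with different material from phrase 1, making it contrasting.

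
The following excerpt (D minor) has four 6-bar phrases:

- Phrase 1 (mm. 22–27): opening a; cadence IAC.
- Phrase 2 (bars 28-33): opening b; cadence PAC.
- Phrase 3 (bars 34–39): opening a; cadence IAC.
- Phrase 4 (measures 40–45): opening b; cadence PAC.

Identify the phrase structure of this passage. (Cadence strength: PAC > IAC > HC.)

repeated period

The cadence pattern IAC–PAC–IAC–PAC is weak–strong twice, and phrases 3–4 restate phrases 1–2: a period heard twice, not a double period (which would end weakly at phrase 2).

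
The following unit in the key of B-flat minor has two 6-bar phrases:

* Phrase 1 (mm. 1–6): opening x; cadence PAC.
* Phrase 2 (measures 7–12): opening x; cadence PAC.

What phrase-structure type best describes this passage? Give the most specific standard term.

repeated phrase

Both phrases have the same opening (x) and the same cadence (perfect authentic cadence): the second is a restatement, not a consequent, so this is a repeated phrase rather than a period.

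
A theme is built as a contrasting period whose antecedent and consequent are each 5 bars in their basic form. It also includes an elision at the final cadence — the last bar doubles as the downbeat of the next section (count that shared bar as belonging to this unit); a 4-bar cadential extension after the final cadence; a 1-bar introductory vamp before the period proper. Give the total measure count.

15 measures

Basic contrasting period: 5 + 5 = 10 bars.
10 (basic form) + 4 (cadential extension) + 1 (introduction) = 15.
The elision shares a bar with the next section but does not change this unit's count.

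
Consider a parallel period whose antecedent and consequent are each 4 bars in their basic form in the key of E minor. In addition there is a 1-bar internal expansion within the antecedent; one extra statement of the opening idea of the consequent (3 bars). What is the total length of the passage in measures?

12 measures

Basic parallel period: 4 + 4 = 8 bars.
8 (basic form) + 1 (internal expansion) + 3 (extra statement) = 12.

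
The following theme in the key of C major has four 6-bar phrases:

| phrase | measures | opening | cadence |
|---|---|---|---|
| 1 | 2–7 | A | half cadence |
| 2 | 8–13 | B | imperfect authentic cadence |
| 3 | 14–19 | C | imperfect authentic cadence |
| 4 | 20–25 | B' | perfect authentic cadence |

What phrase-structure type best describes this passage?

Four phrases in two halves: the first half (measures 2–13) ends with an imperfect authentic cadence, the second (measures 14-25) with a perfect authentic cadence — a large antecedent–consequent pair, i.e. a double period.
Phrase 3 begins with different material from phrase 1, making it contrasting.

contrasting double period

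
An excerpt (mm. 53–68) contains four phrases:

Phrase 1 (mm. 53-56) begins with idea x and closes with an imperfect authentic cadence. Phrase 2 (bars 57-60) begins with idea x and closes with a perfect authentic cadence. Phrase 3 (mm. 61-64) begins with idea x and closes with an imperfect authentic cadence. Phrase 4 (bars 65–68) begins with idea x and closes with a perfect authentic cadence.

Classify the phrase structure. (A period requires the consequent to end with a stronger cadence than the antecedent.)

repeated period

The cadence pattern IAC–PAC–IAC–PAC is weak–strong twice, and phrases 3–4 restate phrases 1–2: a period heard twice, not a double period (which would end weakly at phrase 2).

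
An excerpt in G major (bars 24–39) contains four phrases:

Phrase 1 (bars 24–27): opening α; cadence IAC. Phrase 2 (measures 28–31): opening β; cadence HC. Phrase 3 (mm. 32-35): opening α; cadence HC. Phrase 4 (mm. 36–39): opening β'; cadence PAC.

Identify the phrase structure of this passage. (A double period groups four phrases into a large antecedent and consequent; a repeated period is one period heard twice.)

Four phrases in two halves: the first half (mm. 24–31) ends with a half cadence, the second (bars 32–39) with a perfect authentic cadence — a large antecedent–consequent pair, i.e. a double period.
Phrase 3 begins with the same material as phrase 1, making it parallel.

parallel double period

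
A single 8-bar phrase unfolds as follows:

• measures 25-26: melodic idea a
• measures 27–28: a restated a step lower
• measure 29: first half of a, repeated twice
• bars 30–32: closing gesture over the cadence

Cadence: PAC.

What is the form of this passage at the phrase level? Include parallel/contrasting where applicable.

sentence

Basic idea (measures 25-26) + its repetition (mm. 27–28) form the presentation; fragmentation and cadence (mm. 29–32) form the continuation — the 8-bar whole is a sentence.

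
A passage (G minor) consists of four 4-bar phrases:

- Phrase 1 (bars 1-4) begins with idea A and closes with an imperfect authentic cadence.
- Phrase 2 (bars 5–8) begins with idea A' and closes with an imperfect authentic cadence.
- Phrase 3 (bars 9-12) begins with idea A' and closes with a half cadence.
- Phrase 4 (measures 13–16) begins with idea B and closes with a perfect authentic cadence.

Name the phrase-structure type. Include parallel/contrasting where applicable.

parallel double period

Four phrases in two halves: the first half (bars 1–8) ends with an imperfect authentic cadence, the second (bars 9–16) with a perfect authentic cadence — a large antecedent–consequent pair, i.e. a double period.
Phrase 3 begins with the same material as phrase 1, making it parallel.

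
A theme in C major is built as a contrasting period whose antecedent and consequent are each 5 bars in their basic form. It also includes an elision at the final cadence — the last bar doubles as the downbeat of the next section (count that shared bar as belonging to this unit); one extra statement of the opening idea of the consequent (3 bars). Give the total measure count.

13 measures

Basic contrasting period: 5 + 5 = 10 bars.
10 (basic form) + 3 (extra statement) = 13.
The elision shares a bar with the next section but does not change this unit's count.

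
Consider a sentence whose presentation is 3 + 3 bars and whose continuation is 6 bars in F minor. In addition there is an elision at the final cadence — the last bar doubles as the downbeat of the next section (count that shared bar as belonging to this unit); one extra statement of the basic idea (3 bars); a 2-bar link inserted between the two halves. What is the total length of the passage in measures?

17 measures

Basic sentence: 3 + 3 + 6 = 12 bars.
12 (basic form) + 3 (extra statement) + 2 (link) = 17.
The elision shares a bar with the next section but does not change this unit's count.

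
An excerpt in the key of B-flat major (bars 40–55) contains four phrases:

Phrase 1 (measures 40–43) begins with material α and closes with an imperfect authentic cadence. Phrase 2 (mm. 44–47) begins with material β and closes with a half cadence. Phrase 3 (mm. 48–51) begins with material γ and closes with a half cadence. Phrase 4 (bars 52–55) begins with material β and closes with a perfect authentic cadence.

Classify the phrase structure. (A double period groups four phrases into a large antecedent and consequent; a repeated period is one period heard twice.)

Four phrases in two halves: the first half (mm. 40-47) ends with a half cadence, the second (bars 48-55) with a perfect authentic cadence — a large antecedent–consequent pair, i.e. a double period.
Phrase 3 begins with different material from phrase 1, making it contrasting.

contrasting double period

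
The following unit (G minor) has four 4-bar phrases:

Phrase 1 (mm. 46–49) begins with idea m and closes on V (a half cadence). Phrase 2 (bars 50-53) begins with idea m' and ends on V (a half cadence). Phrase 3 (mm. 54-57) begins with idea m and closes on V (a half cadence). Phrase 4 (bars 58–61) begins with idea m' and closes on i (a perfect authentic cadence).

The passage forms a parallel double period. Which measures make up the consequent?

In a double period the first pair of phrases (ending half cadence) is the large antecedent and the second pair (ending perfect authentic cadence) is the large consequent; the consequent is measures 54–61.

measures 54–61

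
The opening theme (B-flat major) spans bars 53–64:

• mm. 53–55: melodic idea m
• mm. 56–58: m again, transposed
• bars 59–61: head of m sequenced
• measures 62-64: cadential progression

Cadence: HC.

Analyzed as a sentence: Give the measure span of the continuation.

After the presentation (mm. 53–58), the continuation covers the fragmentation through the cadence: mm. 59–64.

measures 59–64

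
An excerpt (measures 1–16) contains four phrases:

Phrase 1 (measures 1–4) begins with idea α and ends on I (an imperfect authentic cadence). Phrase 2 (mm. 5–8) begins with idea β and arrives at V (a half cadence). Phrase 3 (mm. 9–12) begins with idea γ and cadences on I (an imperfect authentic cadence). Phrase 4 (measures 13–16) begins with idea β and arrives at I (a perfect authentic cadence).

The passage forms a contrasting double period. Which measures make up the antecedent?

In a double period the four phrases pair into a large antecedent (phrases 1–2, ending half cadence) and a large consequent (phrases 3–4, ending perfect authentic cadence). The antecedent spans mm. 1–8.

measures 1–8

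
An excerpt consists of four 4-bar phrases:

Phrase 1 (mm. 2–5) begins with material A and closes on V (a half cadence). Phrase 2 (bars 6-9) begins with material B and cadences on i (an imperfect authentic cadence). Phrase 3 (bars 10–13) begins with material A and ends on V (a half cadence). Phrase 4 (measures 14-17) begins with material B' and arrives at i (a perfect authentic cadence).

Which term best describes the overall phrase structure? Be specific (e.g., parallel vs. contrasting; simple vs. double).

Four phrases in two halves: the first half (bars 2–9) ends with an imperfect authentic cadence, the second (mm. 10–17) with a perfect authentic cadence — a large antecedent–consequent pair, i.e. a double period.
Phrase 3 begins with the same material as phrase 1, making it parallel.

parallel double period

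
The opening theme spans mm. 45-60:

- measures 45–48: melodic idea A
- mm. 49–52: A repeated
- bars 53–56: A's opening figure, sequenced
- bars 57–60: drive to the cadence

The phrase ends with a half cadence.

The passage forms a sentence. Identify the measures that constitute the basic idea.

The presentation of a sentence is the basic idea (measures 45–48) plus its repetition (bars 49–52); the basic idea is therefore measures 45–48.

measures 45–48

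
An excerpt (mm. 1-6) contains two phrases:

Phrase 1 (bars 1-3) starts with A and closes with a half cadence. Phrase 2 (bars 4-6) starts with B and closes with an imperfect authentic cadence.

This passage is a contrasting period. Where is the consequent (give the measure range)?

measures 4–6

The antecedent is the phrase ending with the weaker cadence (half cadence, phrase 1) and the consequent the one ending more conclusively (imperfect authentic cadence, phrase 2); the consequent is measures 4–6.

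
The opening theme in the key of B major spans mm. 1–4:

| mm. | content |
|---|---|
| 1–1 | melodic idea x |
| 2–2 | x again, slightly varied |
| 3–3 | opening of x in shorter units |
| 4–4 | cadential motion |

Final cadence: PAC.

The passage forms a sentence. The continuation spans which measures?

measures 3–4

After the presentation (mm. 1–2), the continuation covers the fragmentation through the cadence: mm. 3–4.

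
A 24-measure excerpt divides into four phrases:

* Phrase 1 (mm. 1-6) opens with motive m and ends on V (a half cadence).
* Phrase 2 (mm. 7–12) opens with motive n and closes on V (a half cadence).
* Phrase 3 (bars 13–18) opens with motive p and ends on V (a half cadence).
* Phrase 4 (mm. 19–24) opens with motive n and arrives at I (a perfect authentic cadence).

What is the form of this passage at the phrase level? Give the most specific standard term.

Four phrases in two halves: the first half (mm. 1–12) ends with a half cadence, the second (mm. 13–24) with a perfect authentic cadence — a large antecedent–consequent pair, i.e. a double period.
Phrase 3 begins with different material from phrase 1, making it contrasting.

contrasting double period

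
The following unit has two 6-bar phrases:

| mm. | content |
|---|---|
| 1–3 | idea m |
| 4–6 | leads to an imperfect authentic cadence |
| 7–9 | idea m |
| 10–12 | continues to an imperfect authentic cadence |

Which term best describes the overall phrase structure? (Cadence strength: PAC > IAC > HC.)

repeated phrase

Both phrases have the same opening (m) and the same cadence (imperfect authentic cadence): the second is a restatement, not a consequent, so this is a repeated phrase rather than a period.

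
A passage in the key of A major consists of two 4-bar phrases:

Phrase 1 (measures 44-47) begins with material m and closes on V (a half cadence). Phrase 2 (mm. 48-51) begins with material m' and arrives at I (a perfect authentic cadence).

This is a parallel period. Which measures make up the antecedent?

measures 44–47

The phrase ending with the weaker cadence (half cadence) is the antecedent; the one ending more conclusively (perfect authentic cadence) is the consequent. The antecedent is measures 44–47.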